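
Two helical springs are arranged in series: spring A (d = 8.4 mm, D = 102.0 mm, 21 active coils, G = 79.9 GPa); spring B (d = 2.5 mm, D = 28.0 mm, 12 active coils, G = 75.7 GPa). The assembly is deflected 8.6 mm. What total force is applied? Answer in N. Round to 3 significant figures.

7.41 N

k_A = Gd⁴/(8D³N_a) = (79.9×10³)(8.4⁴)/(8·102.0³·21) = 2.2313 N/mm
k_B = Gd⁴/(8D³N_a) = (75.7×10³)(2.5⁴)/(8·28.0³·12) = 1.4032 N/mm
Series: 1/k_eq = 1/2.2313 + 1/1.4032 = 1.1608; k_eq = 0.86144 N/mm
F = k_eq·δ = 0.86144·8.6 = 7.4084 N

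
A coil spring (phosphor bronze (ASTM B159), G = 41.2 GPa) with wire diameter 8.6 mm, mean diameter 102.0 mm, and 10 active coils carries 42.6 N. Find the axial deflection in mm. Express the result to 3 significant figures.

16.0 mm

k = Gd⁴/(8D³N_a) = (41.2×10³)(8.6⁴)/(8·102.0³·10) = 2.6546 N/mm
δ = F/k = 42.6 / 2.6546 = 16.048 mm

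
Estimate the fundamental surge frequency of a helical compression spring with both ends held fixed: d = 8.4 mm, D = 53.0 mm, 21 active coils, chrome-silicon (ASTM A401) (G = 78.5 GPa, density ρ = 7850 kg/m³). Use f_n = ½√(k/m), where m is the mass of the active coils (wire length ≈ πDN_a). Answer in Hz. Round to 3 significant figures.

k = Gd⁴/(8D³N_a) = (78.5×10³)(8.4⁴)/(8·53.0³·21) = 15.626 N/mm = 15626 N/m
Wire length L = πDN_a = π·53.0·21 = 3496.6 mm
m = ρ·(πd²/4)·L = 7850 × 55.418×10⁻⁶ m² × 3.4966 m = 1.5211 kg
f_n = ½√(k/m) = 0.5·√(15626/1.5211) = 0.5·√(10273) = 50.677 Hz

50.7 Hz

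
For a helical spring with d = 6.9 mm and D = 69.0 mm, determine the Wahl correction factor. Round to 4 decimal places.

C = D/d = 69.0/6.9 = 10.0000
K_W = (4C−1)/(4C−4) + 0.615/C = 39.000/36.000 + 0.0615 = 1.1448

1.1448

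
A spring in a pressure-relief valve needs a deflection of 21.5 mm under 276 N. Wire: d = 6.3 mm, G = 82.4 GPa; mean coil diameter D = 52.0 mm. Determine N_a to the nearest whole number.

Required rate k = F/δ = 276/21.5 = 12.837 N/mm
N_a = Gd⁴/(8D³k) = (82.4×10³ × 6.3⁴)/(8 × 52.0³ × 12.837)
    = 1.29804e+08 / 1.44401e+07 = 8.989 → 9 coils

9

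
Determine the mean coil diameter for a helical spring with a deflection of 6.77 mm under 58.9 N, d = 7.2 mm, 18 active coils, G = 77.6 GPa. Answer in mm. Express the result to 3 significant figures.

Required rate k = F/δ = 58.9/6.77 = 8.7001 N/mm
D = (Gd⁴/(8N_a·k))^(1/3) = (77.6×10³·7.2⁴/(8·18·8.7001))^(1/3)
  = (166457)^(1/3) = 55.0091 mm

55.0 mm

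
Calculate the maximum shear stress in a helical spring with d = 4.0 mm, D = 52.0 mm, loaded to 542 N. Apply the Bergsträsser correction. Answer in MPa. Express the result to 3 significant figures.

1240 MPa

Spring index C = D/d = 52.0/4.0 = 13.0000
K_B = (4C+2)/(4C−3) = 54.000/49.000 = 1.1020
τ₀ = 8FD/(πd³) = 8·542·52.0/(π·4.0³) = 225472/201.06 = 1121.4 MPa
τ_max = K·τ₀ = 1.1020 × 1121.4 = 1235.8 MPa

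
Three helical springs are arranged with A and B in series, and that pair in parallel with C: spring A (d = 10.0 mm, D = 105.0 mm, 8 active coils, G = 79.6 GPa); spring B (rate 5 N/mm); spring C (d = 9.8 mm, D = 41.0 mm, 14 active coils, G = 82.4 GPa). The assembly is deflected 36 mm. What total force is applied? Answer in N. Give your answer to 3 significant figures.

k_A = Gd⁴/(8D³N_a) = (79.6×10³)(10.0⁴)/(8·105.0³·8) = 10.744 N/mm
k_C = Gd⁴/(8D³N_a) = (82.4×10³)(9.8⁴)/(8·41.0³·14) = 98.46 N/mm
Springs A,B series: k_AB = 1/(1/10.744+1/5) = 3.4121 N/mm; parallel with C: k_eq = 3.4121+98.46 = 101.87 N/mm
F = k_eq·δ = 101.87·36 = 3667.4 N

3670 N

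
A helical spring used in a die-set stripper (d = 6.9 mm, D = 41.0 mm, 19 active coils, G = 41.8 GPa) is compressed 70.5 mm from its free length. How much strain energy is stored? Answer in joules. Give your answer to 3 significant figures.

22.5 J

k = Gd⁴/(8D³N_a) = (41.8×10³)(6.9⁴)/(8·41.0³·19) = 9.0444 N/mm
U = ½kδ² = 0.5 × 9.0444 × 70.5² = 22476 N·mm = 22.476 J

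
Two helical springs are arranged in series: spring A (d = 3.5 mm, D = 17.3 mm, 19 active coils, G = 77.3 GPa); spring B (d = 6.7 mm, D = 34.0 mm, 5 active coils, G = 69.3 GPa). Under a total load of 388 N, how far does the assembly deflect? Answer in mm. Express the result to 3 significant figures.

30.7 mm

k_A = Gd⁴/(8D³N_a) = (77.3×10³)(3.5⁴)/(8·17.3³·19) = 14.739 N/mm
k_B = Gd⁴/(8D³N_a) = (69.3×10³)(6.7⁴)/(8·34.0³·5) = 88.825 N/mm
Series: 1/k_eq = 1/14.739 + 1/88.825 = 0.079105; k_eq = 12.641 N/mm
δ = F/k_eq = 388/12.641 = 30.693 mm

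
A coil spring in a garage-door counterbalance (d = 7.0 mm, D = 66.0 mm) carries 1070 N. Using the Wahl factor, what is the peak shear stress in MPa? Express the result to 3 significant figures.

605 MPa

Spring index C = D/d = 66.0/7.0 = 9.4286
K_W = (4C−1)/(4C−4) + 0.615/C = 36.714/33.714 + 0.0652 = 1.1542
τ₀ = 8FD/(πd³) = 8·1070·66.0/(π·7.0³) = 564960/1077.6 = 524.29 MPa
τ_max = K·τ₀ = 1.1542 × 524.29 = 605.14 MPa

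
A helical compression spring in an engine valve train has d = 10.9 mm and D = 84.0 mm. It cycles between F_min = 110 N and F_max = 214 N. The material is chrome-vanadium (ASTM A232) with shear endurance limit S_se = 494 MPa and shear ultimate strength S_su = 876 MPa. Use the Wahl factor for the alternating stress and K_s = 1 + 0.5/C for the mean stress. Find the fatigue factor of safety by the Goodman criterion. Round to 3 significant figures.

C = D/d = 84.0/10.9 = 7.7064; K_W = (4C−1)/(4C−4)+0.615/C = 1.1916; K_s = 1+0.5/C = 1.0649
F_a = (F_max−F_min)/2 = 52 N; F_m = (F_max+F_min)/2 = 162 N
τ_a = K_W·8F_aD/(πd³) = 1.1916 × 8.589 = 10.235 MPa
τ_m = K_s·8F_mD/(πd³) = 1.0649 × 26.758 = 28.494 MPa
Goodman: 1/n_f = τ_a/S_se + τ_m/S_su = 10.235/494 + 28.494/876 = 0.02072 + 0.03253 = 0.053246
n_f = 1/0.053246 = 18.78

18.8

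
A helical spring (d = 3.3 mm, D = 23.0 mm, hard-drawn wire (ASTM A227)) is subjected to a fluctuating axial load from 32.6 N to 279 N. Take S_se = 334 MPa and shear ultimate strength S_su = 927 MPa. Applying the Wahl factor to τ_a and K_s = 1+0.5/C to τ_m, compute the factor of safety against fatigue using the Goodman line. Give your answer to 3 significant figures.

C = D/d = 23.0/3.3 = 6.9697; K_W = (4C−1)/(4C−4)+0.615/C = 1.2139; K_s = 1+0.5/C = 1.0717
F_a = (F_max−F_min)/2 = 123.2 N; F_m = (F_max+F_min)/2 = 155.8 N
τ_a = K_W·8F_aD/(πd³) = 1.2139 × 200.79 = 243.73 MPa
τ_m = K_s·8F_mD/(πd³) = 1.0717 × 253.92 = 272.13 MPa
Goodman: 1/n_f = τ_a/S_se + τ_m/S_su = 243.73/334 + 272.13/927 = 0.72973 + 0.29356 = 1.0233
n_f = 1/1.0233 = 0.9772

0.977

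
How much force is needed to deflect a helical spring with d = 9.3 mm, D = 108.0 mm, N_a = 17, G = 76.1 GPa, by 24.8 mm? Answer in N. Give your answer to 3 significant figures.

82.4 N

k = Gd⁴/(8D³N_a) = (76.1×10³)(9.3⁴)/(8·108.0³·17) = 3.3228 N/mm
F = k·δ = 3.3228 × 24.8 = 82.406 N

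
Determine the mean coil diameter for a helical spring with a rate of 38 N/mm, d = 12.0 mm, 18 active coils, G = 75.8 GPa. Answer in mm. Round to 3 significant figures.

D = (Gd⁴/(8N_a·k))^(1/3) = (75.8×10³·12.0⁴/(8·18·38))^(1/3)
  = (287242)^(1/3) = 65.9806 mm

66.0 mm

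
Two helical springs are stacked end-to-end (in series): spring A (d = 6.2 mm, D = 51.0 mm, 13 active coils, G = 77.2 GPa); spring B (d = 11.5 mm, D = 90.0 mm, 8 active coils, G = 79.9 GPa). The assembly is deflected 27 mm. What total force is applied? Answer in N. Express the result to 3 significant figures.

175 N

k_A = Gd⁴/(8D³N_a) = (77.2×10³)(6.2⁴)/(8·51.0³·13) = 8.2688 N/mm
k_B = Gd⁴/(8D³N_a) = (79.9×10³)(11.5⁴)/(8·90.0³·8) = 29.952 N/mm
Series: 1/k_eq = 1/8.2688 + 1/29.952 = 0.15432; k_eq = 6.4799 N/mm
F = k_eq·δ = 6.4799·27 = 174.96 N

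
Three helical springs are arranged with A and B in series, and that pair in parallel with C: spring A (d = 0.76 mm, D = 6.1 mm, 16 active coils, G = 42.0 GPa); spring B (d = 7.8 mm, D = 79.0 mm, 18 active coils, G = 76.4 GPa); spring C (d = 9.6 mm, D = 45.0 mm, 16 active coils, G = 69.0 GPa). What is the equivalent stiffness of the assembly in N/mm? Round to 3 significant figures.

k_A = Gd⁴/(8D³N_a) = (42.0×10³)(0.76⁴)/(8·6.1³·16) = 0.48229 N/mm
k_B = Gd⁴/(8D³N_a) = (76.4×10³)(7.8⁴)/(8·79.0³·18) = 3.9832 N/mm
k_C = Gd⁴/(8D³N_a) = (69.0×10³)(9.6⁴)/(8·45.0³·16) = 50.244 N/mm
Springs A,B series: k_AB = 1/(1/0.48229+1/3.9832) = 0.4302 N/mm; parallel with C: k_eq = 0.4302+50.244 = 50.674 N/mm

50.7 N/mm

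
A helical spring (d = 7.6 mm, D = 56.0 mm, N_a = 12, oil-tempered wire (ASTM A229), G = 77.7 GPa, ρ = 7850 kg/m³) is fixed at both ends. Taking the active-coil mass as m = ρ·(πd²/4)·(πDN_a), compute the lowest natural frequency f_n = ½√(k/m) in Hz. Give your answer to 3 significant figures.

k = Gd⁴/(8D³N_a) = (77.7×10³)(7.6⁴)/(8·56.0³·12) = 15.376 N/mm = 15376 N/m
Wire length L = πDN_a = π·56.0·12 = 2111.2 mm
m = ρ·(πd²/4)·L = 7850 × 45.365×10⁻⁶ m² × 2.1112 m = 0.75181 kg
f_n = ½√(k/m) = 0.5·√(15376/0.75181) = 0.5·√(20452) = 71.505 Hz

71.5 Hz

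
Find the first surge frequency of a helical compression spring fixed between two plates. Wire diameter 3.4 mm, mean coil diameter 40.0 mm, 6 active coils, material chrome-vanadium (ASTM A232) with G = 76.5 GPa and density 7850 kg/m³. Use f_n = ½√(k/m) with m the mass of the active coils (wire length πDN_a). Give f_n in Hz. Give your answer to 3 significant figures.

k = Gd⁴/(8D³N_a) = (76.5×10³)(3.4⁴)/(8·40.0³·6) = 3.3278 N/mm = 3327.8 N/m
Wire length L = πDN_a = π·40.0·6 = 753.98 mm
m = ρ·(πd²/4)·L = 7850 × 9.0792×10⁻⁶ m² × 0.75398 m = 0.053738 kg
f_n = ½√(k/m) = 0.5·√(3327.8/0.053738) = 0.5·√(61927) = 124.43 Hz

124 Hz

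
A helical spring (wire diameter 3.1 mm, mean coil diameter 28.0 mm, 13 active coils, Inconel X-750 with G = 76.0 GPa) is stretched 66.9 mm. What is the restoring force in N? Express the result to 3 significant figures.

206 N

k = Gd⁴/(8D³N_a) = (76.0×10³)(3.1⁴)/(8·28.0³·13) = 3.0743 N/mm
F = k·δ = 3.0743 × 66.9 = 205.67 N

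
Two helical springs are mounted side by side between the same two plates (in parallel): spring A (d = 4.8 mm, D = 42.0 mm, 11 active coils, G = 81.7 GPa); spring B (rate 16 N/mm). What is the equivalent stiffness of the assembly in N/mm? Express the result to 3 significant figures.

22.7 N/mm

k_A = Gd⁴/(8D³N_a) = (81.7×10³)(4.8⁴)/(8·42.0³·11) = 6.6521 N/mm
Parallel: k_eq = 6.6521 + 16 = 22.652 N/mm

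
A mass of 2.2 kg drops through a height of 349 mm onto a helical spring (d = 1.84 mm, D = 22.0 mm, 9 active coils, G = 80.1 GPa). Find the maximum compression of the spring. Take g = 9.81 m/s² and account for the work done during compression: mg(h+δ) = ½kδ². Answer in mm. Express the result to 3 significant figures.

k = Gd⁴/(8D³N_a) = (80.1×10³)(1.84⁴)/(8·22.0³·9) = 1.1976 N/mm
W = mg = 2.2 × 9.81 = 21.582 N
½kδ² − Wδ − Wh = 0 → δ = (W + √(W² + 2kWh))/k
δ = (21.582 + √(465.78 + 18040.6))/1.1976 = (21.582 + 136.04)/1.1976 = 131.62 mm

132 mm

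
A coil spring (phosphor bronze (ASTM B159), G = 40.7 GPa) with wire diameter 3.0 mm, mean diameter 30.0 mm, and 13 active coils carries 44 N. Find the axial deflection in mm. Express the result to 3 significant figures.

37.5 mm

k = Gd⁴/(8D³N_a) = (40.7×10³)(3.0⁴)/(8·30.0³·13) = 1.174 N/mm
δ = F/k = 44 / 1.174 = 37.477 mm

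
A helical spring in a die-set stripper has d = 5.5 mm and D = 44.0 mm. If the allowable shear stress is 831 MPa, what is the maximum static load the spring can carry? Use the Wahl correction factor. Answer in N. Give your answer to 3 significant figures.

C = D/d = 44.0/5.5 = 8.0000
K_W = (4C−1)/(4C−4) + 0.615/C = 31.000/28.000 + 0.0769 = 1.1840
τ_max = K·8FD/(πd³) → F_max = τ_allow·πd³/(8DK)
F_max = 831·π·5.5³/(8·44.0·1.1840) = 4.3435e+05/416.77 = 1042.2 N

1040 N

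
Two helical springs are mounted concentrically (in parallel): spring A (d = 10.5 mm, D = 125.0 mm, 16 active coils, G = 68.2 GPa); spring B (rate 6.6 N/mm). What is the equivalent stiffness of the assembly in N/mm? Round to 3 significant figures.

k_A = Gd⁴/(8D³N_a) = (68.2×10³)(10.5⁴)/(8·125.0³·16) = 3.3159 N/mm
Parallel: k_eq = 3.3159 + 6.6 = 9.9159 N/mm

9.92 N/mm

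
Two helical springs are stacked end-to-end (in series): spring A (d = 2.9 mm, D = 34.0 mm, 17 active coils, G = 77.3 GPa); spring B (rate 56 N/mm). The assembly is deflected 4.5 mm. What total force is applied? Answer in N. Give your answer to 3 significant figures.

k_A = Gd⁴/(8D³N_a) = (77.3×10³)(2.9⁴)/(8·34.0³·17) = 1.0228 N/mm
Series: 1/k_eq = 1/1.0228 + 1/56 = 0.99555; k_eq = 1.0045 N/mm
F = k_eq·δ = 1.0045·4.5 = 4.5201 N

4.52 N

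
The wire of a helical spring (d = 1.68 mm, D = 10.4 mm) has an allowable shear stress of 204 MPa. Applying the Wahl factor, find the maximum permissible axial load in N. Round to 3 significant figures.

C = D/d = 10.4/1.68 = 6.1905
K_W = (4C−1)/(4C−4) + 0.615/C = 23.762/20.762 + 0.0993 = 1.2438
τ_max = K·8FD/(πd³) → F_max = τ_allow·πd³/(8DK)
F_max = 204·π·1.68³/(8·10.4·1.2438) = 3038.8/103.49 = 29.364 N

29.4 N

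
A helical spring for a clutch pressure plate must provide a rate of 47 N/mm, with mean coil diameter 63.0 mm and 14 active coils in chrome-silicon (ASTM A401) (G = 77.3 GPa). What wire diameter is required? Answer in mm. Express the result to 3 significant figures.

d = (8D³N_a·k / G)^(1/4) = (8·63.0³·14·47 / (77.3×10³))^0.25
  = (17028)^0.25 = 11.4232 mm

11.4 mm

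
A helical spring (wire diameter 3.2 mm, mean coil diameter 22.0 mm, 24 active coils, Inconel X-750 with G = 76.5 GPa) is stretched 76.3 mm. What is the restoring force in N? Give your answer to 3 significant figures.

299 N

k = Gd⁴/(8D³N_a) = (76.5×10³)(3.2⁴)/(8·22.0³·24) = 3.9237 N/mm
F = k·δ = 3.9237 × 76.3 = 299.38 N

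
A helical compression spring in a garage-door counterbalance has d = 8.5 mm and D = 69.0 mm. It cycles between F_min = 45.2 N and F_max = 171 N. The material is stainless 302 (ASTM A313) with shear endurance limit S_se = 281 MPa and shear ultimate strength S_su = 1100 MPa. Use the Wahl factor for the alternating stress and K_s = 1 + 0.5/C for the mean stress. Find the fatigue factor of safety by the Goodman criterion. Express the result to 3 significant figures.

9.48

C = D/d = 69.0/8.5 = 8.1176; K_W = (4C−1)/(4C−4)+0.615/C = 1.1811; K_s = 1+0.5/C = 1.0616
F_a = (F_max−F_min)/2 = 62.9 N; F_m = (F_max+F_min)/2 = 108.1 N
τ_a = K_W·8F_aD/(πd³) = 1.1811 × 17.996 = 21.256 MPa
τ_m = K_s·8F_mD/(πd³) = 1.0616 × 30.928 = 32.833 MPa
Goodman: 1/n_f = τ_a/S_se + τ_m/S_su = 21.256/281 + 32.833/1100 = 0.07564 + 0.02985 = 0.10549
n_f = 1/0.10549 = 9.479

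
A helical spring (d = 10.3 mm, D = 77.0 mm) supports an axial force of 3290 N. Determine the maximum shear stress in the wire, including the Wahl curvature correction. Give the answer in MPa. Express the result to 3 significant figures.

707 MPa

Spring index C = D/d = 77.0/10.3 = 7.4757
K_W = (4C−1)/(4C−4) + 0.615/C = 28.903/25.903 + 0.0823 = 1.1981
τ₀ = 8FD/(πd³) = 8·3290·77.0/(π·10.3³) = 2.02664e+06/3432.9 = 590.36 MPa
τ_max = K·τ₀ = 1.1981 × 590.36 = 707.3 MPa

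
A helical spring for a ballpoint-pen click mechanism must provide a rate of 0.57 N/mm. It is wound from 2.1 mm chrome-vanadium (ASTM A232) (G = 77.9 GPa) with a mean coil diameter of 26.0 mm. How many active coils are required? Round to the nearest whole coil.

N_a = Gd⁴/(8D³k) = (77.9×10³ × 2.1⁴)/(8 × 26.0³ × 0.57)
    = 1.51501e+06 / 80146.6 = 18.9 → 19 coils

19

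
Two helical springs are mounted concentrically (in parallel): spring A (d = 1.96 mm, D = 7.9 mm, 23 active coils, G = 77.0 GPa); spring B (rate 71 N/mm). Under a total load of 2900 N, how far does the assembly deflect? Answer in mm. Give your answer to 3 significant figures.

k_A = Gd⁴/(8D³N_a) = (77.0×10³)(1.96⁴)/(8·7.9³·23) = 12.526 N/mm
Parallel: k_eq = 12.526 + 71 = 83.526 N/mm
δ = F/k_eq = 2900/83.526 = 34.72 mm

34.7 mm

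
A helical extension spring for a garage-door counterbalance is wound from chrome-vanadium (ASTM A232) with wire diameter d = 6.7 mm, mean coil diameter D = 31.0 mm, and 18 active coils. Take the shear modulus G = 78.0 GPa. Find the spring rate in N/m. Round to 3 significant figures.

36600 N/m

k = Gd⁴/(8D³N_a) = (78.0×10³ × 6.7⁴) / (8 × 31.0³ × 18)
  = 1.57179e+08 / 4.2899e+06 = 36.639 N/mm = 36639 N/m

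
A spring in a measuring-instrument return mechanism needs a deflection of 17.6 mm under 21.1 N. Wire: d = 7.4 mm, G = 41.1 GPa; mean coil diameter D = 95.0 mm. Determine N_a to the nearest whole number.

15

Required rate k = F/δ = 21.1/17.6 = 1.1989 N/mm
N_a = Gd⁴/(8D³k) = (41.1×10³ × 7.4⁴)/(8 × 95.0³ × 1.1989)
    = 1.23245e+08 / 8.22301e+06 = 14.99 → 15 coils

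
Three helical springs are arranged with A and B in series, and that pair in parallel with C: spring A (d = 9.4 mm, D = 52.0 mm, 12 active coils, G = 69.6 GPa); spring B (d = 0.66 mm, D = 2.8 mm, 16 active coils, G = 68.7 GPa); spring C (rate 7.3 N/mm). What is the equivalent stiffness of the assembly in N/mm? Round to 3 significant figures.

k_A = Gd⁴/(8D³N_a) = (69.6×10³)(9.4⁴)/(8·52.0³·12) = 40.257 N/mm
k_B = Gd⁴/(8D³N_a) = (68.7×10³)(0.66⁴)/(8·2.8³·16) = 4.6393 N/mm
Springs A,B series: k_AB = 1/(1/40.257+1/4.6393) = 4.1599 N/mm; parallel with C: k_eq = 4.1599+7.3 = 11.46 N/mm

11.5 N/mm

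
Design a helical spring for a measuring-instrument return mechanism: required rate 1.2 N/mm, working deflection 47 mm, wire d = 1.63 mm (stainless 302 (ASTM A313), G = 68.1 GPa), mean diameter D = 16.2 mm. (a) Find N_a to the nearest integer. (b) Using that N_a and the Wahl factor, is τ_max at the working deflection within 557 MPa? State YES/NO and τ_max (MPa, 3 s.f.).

N_a = Gd⁴/(8D³k) = (68.1×10³)(1.63⁴)/(8·16.2³·1.2) = 11.78 → N_a = 12
Actual rate k = Gd⁴/(8D³·12) = 1.1778 N/mm
Working load F = kδ = 1.1778·47 = 55.358 N
C = 16.2/1.63 = 9.9387; K_W = (4C−1)/(4C−4)+0.615/C = 1.1458
τ_max = K_W·8FD/(πd³) = 1.1458·527.32 = 604.19 MPa
τ_max > 557 MPa → exceeds allowable

(a) 12 coils; (b) NO, τ_max = 604 MPa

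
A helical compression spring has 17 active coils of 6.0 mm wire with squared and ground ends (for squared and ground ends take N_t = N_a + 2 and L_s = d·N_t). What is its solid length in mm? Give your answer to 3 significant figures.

squared and ground ends: N_t = N_a + 2 = 17 + 2 = 19
L_s = d·N_t = 6.0 × 19 = 114 mm

114 mm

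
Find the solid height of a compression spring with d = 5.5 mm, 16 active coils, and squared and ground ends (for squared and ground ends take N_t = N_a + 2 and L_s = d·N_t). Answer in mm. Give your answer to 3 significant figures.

squared and ground ends: N_t = N_a + 2 = 16 + 2 = 18
L_s = d·N_t = 5.5 × 18 = 99 mm

99.0 mm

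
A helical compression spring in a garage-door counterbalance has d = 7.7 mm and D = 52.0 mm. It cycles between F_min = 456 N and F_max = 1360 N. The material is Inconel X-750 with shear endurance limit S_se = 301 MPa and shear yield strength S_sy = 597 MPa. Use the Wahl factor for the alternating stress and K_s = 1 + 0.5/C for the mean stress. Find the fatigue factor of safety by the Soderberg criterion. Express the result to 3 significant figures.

C = D/d = 52.0/7.7 = 6.7532; K_W = (4C−1)/(4C−4)+0.615/C = 1.2214; K_s = 1+0.5/C = 1.0740
F_a = (F_max−F_min)/2 = 452 N; F_m = (F_max+F_min)/2 = 908 N
τ_a = K_W·8F_aD/(πd³) = 1.2214 × 131.1 = 160.13 MPa
τ_m = K_s·8F_mD/(πd³) = 1.0740 × 263.36 = 282.86 MPa
Soderberg: 1/n_f = τ_a/S_se + τ_m/S_sy = 160.13/301 + 282.86/597 = 0.53200 + 0.47381 = 1.0058
n_f = 1/1.0058 = 0.9942

0.994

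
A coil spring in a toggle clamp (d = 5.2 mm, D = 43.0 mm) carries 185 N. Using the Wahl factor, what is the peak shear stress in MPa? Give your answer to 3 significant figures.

Spring index C = D/d = 43.0/5.2 = 8.2692
K_W = (4C−1)/(4C−4) + 0.615/C = 32.077/29.077 + 0.0744 = 1.1775
τ₀ = 8FD/(πd³) = 8·185·43.0/(π·5.2³) = 63640/441.73 = 144.07 MPa
τ_max = K·τ₀ = 1.1775 × 144.07 = 169.65 MPa

170 MPa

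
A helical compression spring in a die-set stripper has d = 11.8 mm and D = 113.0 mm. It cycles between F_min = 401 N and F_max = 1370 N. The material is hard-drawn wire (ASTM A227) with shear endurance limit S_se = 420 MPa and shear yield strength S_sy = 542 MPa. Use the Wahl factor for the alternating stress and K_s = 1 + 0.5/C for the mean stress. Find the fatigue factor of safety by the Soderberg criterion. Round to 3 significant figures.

1.87

C = D/d = 113.0/11.8 = 9.5763; K_W = (4C−1)/(4C−4)+0.615/C = 1.1517; K_s = 1+0.5/C = 1.0522
F_a = (F_max−F_min)/2 = 484.5 N; F_m = (F_max+F_min)/2 = 885.5 N
τ_a = K_W·8F_aD/(πd³) = 1.1517 × 84.853 = 97.723 MPa
τ_m = K_s·8F_mD/(πd³) = 1.0522 × 155.08 = 163.18 MPa
Soderberg: 1/n_f = τ_a/S_se + τ_m/S_sy = 97.723/420 + 163.18/542 = 0.23267 + 0.30107 = 0.53374
n_f = 1/0.53374 = 1.874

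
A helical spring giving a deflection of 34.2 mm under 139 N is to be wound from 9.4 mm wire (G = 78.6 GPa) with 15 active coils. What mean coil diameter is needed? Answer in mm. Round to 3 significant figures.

108 mm

Required rate k = F/δ = 139/34.2 = 4.0643 N/mm
D = (Gd⁴/(8N_a·k))^(1/3) = (78.6×10³·9.4⁴/(8·15·4.0643))^(1/3)
  = (1.25824e+06)^(1/3) = 107.9580 mm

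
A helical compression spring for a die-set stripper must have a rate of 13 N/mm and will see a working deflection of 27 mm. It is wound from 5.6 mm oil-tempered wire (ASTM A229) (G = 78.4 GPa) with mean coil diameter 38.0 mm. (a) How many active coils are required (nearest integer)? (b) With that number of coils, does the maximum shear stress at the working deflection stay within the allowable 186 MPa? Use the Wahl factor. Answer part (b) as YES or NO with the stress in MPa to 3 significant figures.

N_a = Gd⁴/(8D³k) = (78.4×10³)(5.6⁴)/(8·38.0³·13) = 13.51 → N_a = 14
Actual rate k = Gd⁴/(8D³·14) = 12.546 N/mm
Working load F = kδ = 12.546·27 = 338.74 N
C = 38.0/5.6 = 6.7857; K_W = (4C−1)/(4C−4)+0.615/C = 1.2203
τ_max = K_W·8FD/(πd³) = 1.2203·186.65 = 227.76 MPa
τ_max > 186 MPa → exceeds allowable

(a) 14 coils; (b) NO, τ_max = 228 MPa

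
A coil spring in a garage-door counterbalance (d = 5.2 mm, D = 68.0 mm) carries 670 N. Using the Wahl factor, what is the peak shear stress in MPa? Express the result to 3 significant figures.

915 MPa

Spring index C = D/d = 68.0/5.2 = 13.0769
K_W = (4C−1)/(4C−4) + 0.615/C = 51.308/48.308 + 0.0470 = 1.1091
τ₀ = 8FD/(πd³) = 8·670·68.0/(π·5.2³) = 364480/441.73 = 825.11 MPa
τ_max = K·τ₀ = 1.1091 × 825.11 = 915.16 MPa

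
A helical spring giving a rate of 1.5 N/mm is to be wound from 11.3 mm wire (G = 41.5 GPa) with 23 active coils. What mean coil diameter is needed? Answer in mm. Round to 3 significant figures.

135 mm

D = (Gd⁴/(8N_a·k))^(1/3) = (41.5×10³·11.3⁴/(8·23·1.5))^(1/3)
  = (2.45162e+06)^(1/3) = 134.8396 mm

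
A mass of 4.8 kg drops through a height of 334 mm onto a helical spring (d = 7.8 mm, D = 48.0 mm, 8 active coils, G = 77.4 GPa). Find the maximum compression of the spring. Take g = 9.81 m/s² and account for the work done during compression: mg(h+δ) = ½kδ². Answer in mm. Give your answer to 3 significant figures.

k = Gd⁴/(8D³N_a) = (77.4×10³)(7.8⁴)/(8·48.0³·8) = 40.478 N/mm
W = mg = 4.8 × 9.81 = 47.088 N
½kδ² − Wδ − Wh = 0 → δ = (W + √(W² + 2kWh))/k
δ = (47.088 + √(2217.3 + 1.27322e+06))/40.478 = (47.088 + 1129.4)/40.478 = 29.064 mm

29.1 mm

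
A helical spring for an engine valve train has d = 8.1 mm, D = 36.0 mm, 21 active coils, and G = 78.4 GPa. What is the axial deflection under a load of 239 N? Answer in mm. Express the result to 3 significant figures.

k = Gd⁴/(8D³N_a) = (78.4×10³)(8.1⁴)/(8·36.0³·21) = 43.057 N/mm
δ = F/k = 239 / 43.057 = 5.5508 mm

5.55 mm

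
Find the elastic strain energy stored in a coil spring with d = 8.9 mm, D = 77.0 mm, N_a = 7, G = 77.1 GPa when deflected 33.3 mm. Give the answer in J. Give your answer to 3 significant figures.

10.5 J

k = Gd⁴/(8D³N_a) = (77.1×10³)(8.9⁴)/(8·77.0³·7) = 18.921 N/mm
U = ½kδ² = 0.5 × 18.921 × 33.3² = 10491 N·mm = 10.491 J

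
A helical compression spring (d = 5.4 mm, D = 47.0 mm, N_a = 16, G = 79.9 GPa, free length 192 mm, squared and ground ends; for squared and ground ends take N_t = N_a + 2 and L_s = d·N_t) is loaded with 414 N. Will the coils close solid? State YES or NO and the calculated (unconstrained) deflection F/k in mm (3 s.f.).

k = Gd⁴/(8D³N_a) = (79.9×10³)(5.4⁴)/(8·47.0³·16) = 5.1123 N/mm
N_t = 18; L_s = 5.4·18 = 97.2 mm; δ_solid = L₀ − L_s = 192 − 97.2 = 94.8 mm
δ = F/k = 414/5.1123 = 80.981 mm
δ < δ_solid → spring does not go solid

NO, δ = 81.0 mm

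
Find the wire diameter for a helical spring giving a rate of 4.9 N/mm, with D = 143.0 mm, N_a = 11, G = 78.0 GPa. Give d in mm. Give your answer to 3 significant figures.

11.3 mm

d = (8D³N_a·k / G)^(1/4) = (8·143.0³·11·4.9 / (78.0×10³))^0.25
  = (16166)^0.25 = 11.2758 mm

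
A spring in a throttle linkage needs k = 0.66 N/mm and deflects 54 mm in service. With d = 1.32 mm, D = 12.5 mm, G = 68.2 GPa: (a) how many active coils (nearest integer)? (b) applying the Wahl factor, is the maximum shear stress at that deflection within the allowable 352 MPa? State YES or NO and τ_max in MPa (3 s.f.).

(a) 20 coils; (b) NO, τ_max = 571 MPa

N_a = Gd⁴/(8D³k) = (68.2×10³)(1.32⁴)/(8·12.5³·0.66) = 20.08 → N_a = 20
Actual rate k = Gd⁴/(8D³·20) = 0.66257 N/mm
Working load F = kδ = 0.66257·54 = 35.779 N
C = 12.5/1.32 = 9.4697; K_W = (4C−1)/(4C−4)+0.615/C = 1.1535
τ_max = K_W·8FD/(πd³) = 1.1535·495.17 = 571.17 MPa
τ_max > 352 MPa → exceeds allowable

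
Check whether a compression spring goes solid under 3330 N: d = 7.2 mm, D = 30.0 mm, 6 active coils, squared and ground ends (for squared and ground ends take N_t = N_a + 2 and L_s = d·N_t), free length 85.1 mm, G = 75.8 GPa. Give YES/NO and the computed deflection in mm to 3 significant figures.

k = Gd⁴/(8D³N_a) = (75.8×10³)(7.2⁴)/(8·30.0³·6) = 157.18 N/mm
N_t = 8; L_s = 7.2·8 = 57.6 mm; δ_solid = L₀ − L_s = 85.1 − 57.6 = 27.5 mm
δ = F/k = 3330/157.18 = 21.186 mm
δ < δ_solid → spring does not go solid

NO, δ = 21.2 mm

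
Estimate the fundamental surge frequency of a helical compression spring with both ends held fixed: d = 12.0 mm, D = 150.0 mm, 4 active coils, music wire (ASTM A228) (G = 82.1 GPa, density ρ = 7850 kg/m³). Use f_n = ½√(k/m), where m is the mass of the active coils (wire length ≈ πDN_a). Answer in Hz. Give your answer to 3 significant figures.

k = Gd⁴/(8D³N_a) = (82.1×10³)(12.0⁴)/(8·150.0³·4) = 15.763 N/mm = 15763 N/m
Wire length L = πDN_a = π·150.0·4 = 1885 mm
m = ρ·(πd²/4)·L = 7850 × 113.1×10⁻⁶ m² × 1.885 m = 1.6735 kg
f_n = ½√(k/m) = 0.5·√(15763/1.6735) = 0.5·√(9419.4) = 48.527 Hz

48.5 Hz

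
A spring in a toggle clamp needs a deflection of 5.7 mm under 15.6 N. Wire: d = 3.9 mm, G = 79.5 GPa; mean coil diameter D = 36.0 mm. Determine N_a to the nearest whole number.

Required rate k = F/δ = 15.6/5.7 = 2.7368 N/mm
N_a = Gd⁴/(8D³k) = (79.5×10³ × 3.9⁴)/(8 × 36.0³ × 2.7368)
    = 1.83919e+07 / 1.02152e+06 = 18 → 18 coils

18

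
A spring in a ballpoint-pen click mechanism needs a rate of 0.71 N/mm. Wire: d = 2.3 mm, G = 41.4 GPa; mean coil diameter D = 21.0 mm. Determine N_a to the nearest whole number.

22

N_a = Gd⁴/(8D³k) = (41.4×10³ × 2.3⁴)/(8 × 21.0³ × 0.71)
    = 1.15854e+06 / 52602.5 = 22.02 → 22 coils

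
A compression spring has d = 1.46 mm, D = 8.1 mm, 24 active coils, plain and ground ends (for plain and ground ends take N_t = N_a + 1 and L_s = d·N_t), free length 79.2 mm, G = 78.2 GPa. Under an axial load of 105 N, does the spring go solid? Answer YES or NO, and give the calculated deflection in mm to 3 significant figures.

NO, δ = 30.2 mm

k = Gd⁴/(8D³N_a) = (78.2×10³)(1.46⁴)/(8·8.1³·24) = 3.4823 N/mm
N_t = 25; L_s = 1.46·25 = 36.5 mm; δ_solid = L₀ − L_s = 79.2 − 36.5 = 42.7 mm
δ = F/k = 105/3.4823 = 30.153 mm
δ < δ_solid → spring does not go solid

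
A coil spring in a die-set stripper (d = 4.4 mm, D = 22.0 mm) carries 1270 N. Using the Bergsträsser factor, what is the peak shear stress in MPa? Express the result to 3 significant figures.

1080 MPa

Spring index C = D/d = 22.0/4.4 = 5.0000
K_B = (4C+2)/(4C−3) = 22.000/17.000 = 1.2941
τ₀ = 8FD/(πd³) = 8·1270·22.0/(π·4.4³) = 223520/267.61 = 835.23 MPa
τ_max = K·τ₀ = 1.2941 × 835.23 = 1080.9 MPa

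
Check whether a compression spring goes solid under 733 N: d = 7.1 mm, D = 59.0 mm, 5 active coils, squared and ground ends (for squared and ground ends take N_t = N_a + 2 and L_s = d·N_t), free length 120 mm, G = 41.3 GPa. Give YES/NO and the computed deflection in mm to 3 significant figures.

NO, δ = 57.4 mm

k = Gd⁴/(8D³N_a) = (41.3×10³)(7.1⁴)/(8·59.0³·5) = 12.775 N/mm
N_t = 7; L_s = 7.1·7 = 49.7 mm; δ_solid = L₀ − L_s = 120 − 49.7 = 70.3 mm
δ = F/k = 733/12.775 = 57.377 mm
δ < δ_solid → spring does not go solid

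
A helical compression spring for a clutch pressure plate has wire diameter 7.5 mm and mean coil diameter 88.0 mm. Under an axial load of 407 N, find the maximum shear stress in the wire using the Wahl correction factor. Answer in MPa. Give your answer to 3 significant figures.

243 MPa

Spring index C = D/d = 88.0/7.5 = 11.7333
K_W = (4C−1)/(4C−4) + 0.615/C = 45.933/42.933 + 0.0524 = 1.1223
τ₀ = 8FD/(πd³) = 8·407·88.0/(π·7.5³) = 286528/1325.4 = 216.19 MPa
τ_max = K·τ₀ = 1.1223 × 216.19 = 242.63 MPa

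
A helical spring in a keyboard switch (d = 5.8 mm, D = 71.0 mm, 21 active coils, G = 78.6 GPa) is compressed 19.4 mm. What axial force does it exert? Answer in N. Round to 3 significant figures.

k = Gd⁴/(8D³N_a) = (78.6×10³)(5.8⁴)/(8·71.0³·21) = 1.4793 N/mm
F = k·δ = 1.4793 × 19.4 = 28.698 N

28.7 N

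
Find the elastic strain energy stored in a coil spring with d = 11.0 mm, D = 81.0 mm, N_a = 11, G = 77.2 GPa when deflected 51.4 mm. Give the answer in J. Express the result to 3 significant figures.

k = Gd⁴/(8D³N_a) = (77.2×10³)(11.0⁴)/(8·81.0³·11) = 24.169 N/mm
U = ½kδ² = 0.5 × 24.169 × 51.4² = 31926 N·mm = 31.926 J

31.9 J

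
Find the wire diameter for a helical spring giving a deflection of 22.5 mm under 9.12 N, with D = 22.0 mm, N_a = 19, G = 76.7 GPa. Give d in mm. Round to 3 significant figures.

1.71 mm

Required rate k = F/δ = 9.12/22.5 = 0.40533 N/mm
d = (8D³N_a·k / G)^(1/4) = (8·22.0³·19·0.40533 / (76.7×10³))^0.25
  = (8.5532)^0.25 = 1.7101 mm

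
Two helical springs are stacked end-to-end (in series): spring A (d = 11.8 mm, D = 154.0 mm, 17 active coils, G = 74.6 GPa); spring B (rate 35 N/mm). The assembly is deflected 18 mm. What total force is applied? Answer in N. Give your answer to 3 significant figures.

48.4 N

k_A = Gd⁴/(8D³N_a) = (74.6×10³)(11.8⁴)/(8·154.0³·17) = 2.9118 N/mm
Series: 1/k_eq = 1/2.9118 + 1/35 = 0.372; k_eq = 2.6882 N/mm
F = k_eq·δ = 2.6882·18 = 48.387 N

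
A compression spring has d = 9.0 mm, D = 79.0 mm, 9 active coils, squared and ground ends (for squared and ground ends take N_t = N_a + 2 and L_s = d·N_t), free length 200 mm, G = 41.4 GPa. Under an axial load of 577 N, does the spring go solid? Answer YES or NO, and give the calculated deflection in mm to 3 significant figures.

k = Gd⁴/(8D³N_a) = (41.4×10³)(9.0⁴)/(8·79.0³·9) = 7.6517 N/mm
N_t = 11; L_s = 9.0·11 = 99 mm; δ_solid = L₀ − L_s = 200 − 99 = 101 mm
δ = F/k = 577/7.6517 = 75.408 mm
δ < δ_solid → spring does not go solid

NO, δ = 75.4 mm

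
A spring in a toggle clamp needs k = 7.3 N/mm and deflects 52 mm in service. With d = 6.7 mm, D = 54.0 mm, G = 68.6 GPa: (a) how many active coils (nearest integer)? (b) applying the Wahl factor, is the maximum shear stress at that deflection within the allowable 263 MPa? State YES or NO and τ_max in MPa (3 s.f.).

(a) 15 coils; (b) YES, τ_max = 206 MPa

N_a = Gd⁴/(8D³k) = (68.6×10³)(6.7⁴)/(8·54.0³·7.3) = 15.03 → N_a = 15
Actual rate k = Gd⁴/(8D³·15) = 7.3158 N/mm
Working load F = kδ = 7.3158·52 = 380.42 N
C = 54.0/6.7 = 8.0597; K_W = (4C−1)/(4C−4)+0.615/C = 1.1825
τ_max = K_W·8FD/(πd³) = 1.1825·173.93 = 205.68 MPa
τ_max ≤ 263 MPa → acceptable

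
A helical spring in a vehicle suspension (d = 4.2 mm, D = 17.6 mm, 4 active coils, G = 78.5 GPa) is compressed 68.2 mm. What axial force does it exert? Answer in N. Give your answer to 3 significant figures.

9550 N

k = Gd⁴/(8D³N_a) = (78.5×10³)(4.2⁴)/(8·17.6³·4) = 140.02 N/mm
F = k·δ = 140.02 × 68.2 = 9549.1 N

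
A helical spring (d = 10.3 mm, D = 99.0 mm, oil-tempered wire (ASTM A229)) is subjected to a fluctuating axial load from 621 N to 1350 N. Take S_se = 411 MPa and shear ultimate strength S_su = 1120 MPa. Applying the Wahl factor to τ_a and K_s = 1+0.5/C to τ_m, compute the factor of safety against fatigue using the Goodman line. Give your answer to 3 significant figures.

C = D/d = 99.0/10.3 = 9.6117; K_W = (4C−1)/(4C−4)+0.615/C = 1.1511; K_s = 1+0.5/C = 1.0520
F_a = (F_max−F_min)/2 = 364.5 N; F_m = (F_max+F_min)/2 = 985.5 N
τ_a = K_W·8F_aD/(πd³) = 1.1511 × 84.093 = 96.798 MPa
τ_m = K_s·8F_mD/(πd³) = 1.0520 × 227.36 = 239.19 MPa
Goodman: 1/n_f = τ_a/S_se + τ_m/S_su = 96.798/411 + 239.19/1120 = 0.23552 + 0.21356 = 0.44908
n_f = 1/0.44908 = 2.227

2.23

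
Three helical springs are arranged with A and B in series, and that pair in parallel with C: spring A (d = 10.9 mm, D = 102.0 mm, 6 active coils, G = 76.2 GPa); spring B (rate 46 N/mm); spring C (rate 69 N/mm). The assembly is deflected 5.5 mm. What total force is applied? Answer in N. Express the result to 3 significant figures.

k_A = Gd⁴/(8D³N_a) = (76.2×10³)(10.9⁴)/(8·102.0³·6) = 21.116 N/mm
Springs A,B series: k_AB = 1/(1/21.116+1/46) = 14.473 N/mm; parallel with C: k_eq = 14.473+69 = 83.473 N/mm
F = k_eq·δ = 83.473·5.5 = 459.1 N

459 N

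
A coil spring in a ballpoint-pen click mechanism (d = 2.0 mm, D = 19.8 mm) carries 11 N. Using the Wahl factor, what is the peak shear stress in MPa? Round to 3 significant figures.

Spring index C = D/d = 19.8/2.0 = 9.9000
K_W = (4C−1)/(4C−4) + 0.615/C = 38.600/35.600 + 0.0621 = 1.1464
τ₀ = 8FD/(πd³) = 8·11·19.8/(π·2.0³) = 1742.4/25.133 = 69.328 MPa
τ_max = K·τ₀ = 1.1464 × 69.328 = 79.477 MPa

79.5 MPa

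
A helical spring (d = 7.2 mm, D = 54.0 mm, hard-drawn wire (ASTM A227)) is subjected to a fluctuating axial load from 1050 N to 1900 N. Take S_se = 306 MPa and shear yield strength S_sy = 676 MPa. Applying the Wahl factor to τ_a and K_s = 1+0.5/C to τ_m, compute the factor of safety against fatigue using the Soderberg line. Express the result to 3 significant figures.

C = D/d = 54.0/7.2 = 7.5000; K_W = (4C−1)/(4C−4)+0.615/C = 1.1974; K_s = 1+0.5/C = 1.0667
F_a = (F_max−F_min)/2 = 425 N; F_m = (F_max+F_min)/2 = 1475 N
τ_a = K_W·8F_aD/(πd³) = 1.1974 × 156.58 = 187.48 MPa
τ_m = K_s·8F_mD/(πd³) = 1.0667 × 543.41 = 579.64 MPa
Soderberg: 1/n_f = τ_a/S_se + τ_m/S_sy = 187.48/306 + 579.64/676 = 0.61269 + 0.85745 = 1.4701
n_f = 1/1.4701 = 0.6802

0.680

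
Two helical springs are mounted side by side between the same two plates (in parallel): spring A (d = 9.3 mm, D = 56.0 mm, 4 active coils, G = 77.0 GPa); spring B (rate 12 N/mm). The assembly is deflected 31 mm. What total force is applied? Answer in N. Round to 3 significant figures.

k_A = Gd⁴/(8D³N_a) = (77.0×10³)(9.3⁴)/(8·56.0³·4) = 102.5 N/mm
Parallel: k_eq = 102.5 + 12 = 114.5 N/mm
F = k_eq·δ = 114.5·31 = 3549.4 N

3550 N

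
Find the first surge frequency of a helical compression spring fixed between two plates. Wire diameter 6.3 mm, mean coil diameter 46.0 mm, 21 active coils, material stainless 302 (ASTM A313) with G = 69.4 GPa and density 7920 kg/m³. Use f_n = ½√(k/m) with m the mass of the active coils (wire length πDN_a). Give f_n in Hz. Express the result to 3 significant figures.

47.2 Hz

k = Gd⁴/(8D³N_a) = (69.4×10³)(6.3⁴)/(8·46.0³·21) = 6.6856 N/mm = 6685.6 N/m
Wire length L = πDN_a = π·46.0·21 = 3034.8 mm
m = ρ·(πd²/4)·L = 7920 × 31.172×10⁻⁶ m² × 3.0348 m = 0.74924 kg
f_n = ½√(k/m) = 0.5·√(6685.6/0.74924) = 0.5·√(8923.1) = 47.231 Hz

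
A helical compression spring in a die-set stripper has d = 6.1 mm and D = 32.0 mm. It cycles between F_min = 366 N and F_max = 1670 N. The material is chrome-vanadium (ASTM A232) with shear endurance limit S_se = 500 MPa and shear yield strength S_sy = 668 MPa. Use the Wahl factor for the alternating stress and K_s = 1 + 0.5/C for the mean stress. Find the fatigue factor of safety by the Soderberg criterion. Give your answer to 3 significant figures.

C = D/d = 32.0/6.1 = 5.2459; K_W = (4C−1)/(4C−4)+0.615/C = 1.2939; K_s = 1+0.5/C = 1.0953
F_a = (F_max−F_min)/2 = 652 N; F_m = (F_max+F_min)/2 = 1018 N
τ_a = K_W·8F_aD/(πd³) = 1.2939 × 234.07 = 302.86 MPa
τ_m = K_s·8F_mD/(πd³) = 1.0953 × 365.47 = 400.3 MPa
Soderberg: 1/n_f = τ_a/S_se + τ_m/S_sy = 302.86/500 + 400.3/668 = 0.60572 + 0.59925 = 1.205
n_f = 1/1.205 = 0.8299

0.830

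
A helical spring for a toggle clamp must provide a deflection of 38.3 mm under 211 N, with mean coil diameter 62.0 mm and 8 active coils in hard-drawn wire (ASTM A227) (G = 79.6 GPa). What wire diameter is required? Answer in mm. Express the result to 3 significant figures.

5.70 mm

Required rate k = F/δ = 211/38.3 = 5.5091 N/mm
d = (8D³N_a·k / G)^(1/4) = (8·62.0³·8·5.5091 / (79.6×10³))^0.25
  = (1055.7)^0.25 = 5.7001 mm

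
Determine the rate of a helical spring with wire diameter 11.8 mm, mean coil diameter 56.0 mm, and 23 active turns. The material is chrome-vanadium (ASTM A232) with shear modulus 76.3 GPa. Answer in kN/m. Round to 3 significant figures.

45.8 kN/m

k = Gd⁴/(8D³N_a) = (76.3×10³ × 11.8⁴) / (8 × 56.0³ × 23)
  = 1.47929e+09 / 3.23133e+07 = 45.779 N/mm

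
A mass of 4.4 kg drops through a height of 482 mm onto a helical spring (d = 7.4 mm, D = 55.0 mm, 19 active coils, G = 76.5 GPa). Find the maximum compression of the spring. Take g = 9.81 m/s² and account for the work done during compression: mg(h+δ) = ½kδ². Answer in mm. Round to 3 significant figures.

k = Gd⁴/(8D³N_a) = (76.5×10³)(7.4⁴)/(8·55.0³·19) = 9.071 N/mm
W = mg = 4.4 × 9.81 = 43.164 N
½kδ² − Wδ − Wh = 0 → δ = (W + √(W² + 2kWh))/k
δ = (43.164 + √(1863.1 + 377446))/9.071 = (43.164 + 615.88)/9.071 = 72.654 mm

72.7 mm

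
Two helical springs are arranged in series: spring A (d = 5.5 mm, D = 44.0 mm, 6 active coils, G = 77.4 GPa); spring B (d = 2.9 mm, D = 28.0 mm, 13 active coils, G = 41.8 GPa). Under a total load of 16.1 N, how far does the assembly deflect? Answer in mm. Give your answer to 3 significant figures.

k_A = Gd⁴/(8D³N_a) = (77.4×10³)(5.5⁴)/(8·44.0³·6) = 17.322 N/mm
k_B = Gd⁴/(8D³N_a) = (41.8×10³)(2.9⁴)/(8·28.0³·13) = 1.295 N/mm
Series: 1/k_eq = 1/17.322 + 1/1.295 = 0.82995; k_eq = 1.2049 N/mm
δ = F/k_eq = 16.1/1.2049 = 13.362 mm

13.4 mm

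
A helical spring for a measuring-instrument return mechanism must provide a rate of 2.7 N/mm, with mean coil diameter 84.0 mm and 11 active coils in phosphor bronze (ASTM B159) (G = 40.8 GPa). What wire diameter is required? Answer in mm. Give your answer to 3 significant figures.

d = (8D³N_a·k / G)^(1/4) = (8·84.0³·11·2.7 / (40.8×10³))^0.25
  = (3451.6)^0.25 = 7.6649 mm

7.66 mm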